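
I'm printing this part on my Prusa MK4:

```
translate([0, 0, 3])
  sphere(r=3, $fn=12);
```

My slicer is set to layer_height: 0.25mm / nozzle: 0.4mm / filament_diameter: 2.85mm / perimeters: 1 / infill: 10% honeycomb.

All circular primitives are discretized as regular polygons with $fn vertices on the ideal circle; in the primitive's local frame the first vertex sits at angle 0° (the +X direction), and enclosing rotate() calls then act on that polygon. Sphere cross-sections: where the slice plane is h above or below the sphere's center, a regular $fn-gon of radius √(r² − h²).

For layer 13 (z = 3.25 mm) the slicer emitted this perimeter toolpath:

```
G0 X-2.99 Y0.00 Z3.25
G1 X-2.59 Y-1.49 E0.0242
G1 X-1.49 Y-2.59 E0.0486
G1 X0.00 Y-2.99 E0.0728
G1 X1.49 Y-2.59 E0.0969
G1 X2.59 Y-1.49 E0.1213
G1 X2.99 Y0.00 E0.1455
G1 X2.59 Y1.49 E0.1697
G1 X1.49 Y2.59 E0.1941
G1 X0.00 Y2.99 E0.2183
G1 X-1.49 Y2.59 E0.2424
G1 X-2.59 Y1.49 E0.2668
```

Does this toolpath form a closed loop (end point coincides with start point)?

Start point (G0): (-2.99, 0.00). End point (last G1): the path does not return to the start — open.

no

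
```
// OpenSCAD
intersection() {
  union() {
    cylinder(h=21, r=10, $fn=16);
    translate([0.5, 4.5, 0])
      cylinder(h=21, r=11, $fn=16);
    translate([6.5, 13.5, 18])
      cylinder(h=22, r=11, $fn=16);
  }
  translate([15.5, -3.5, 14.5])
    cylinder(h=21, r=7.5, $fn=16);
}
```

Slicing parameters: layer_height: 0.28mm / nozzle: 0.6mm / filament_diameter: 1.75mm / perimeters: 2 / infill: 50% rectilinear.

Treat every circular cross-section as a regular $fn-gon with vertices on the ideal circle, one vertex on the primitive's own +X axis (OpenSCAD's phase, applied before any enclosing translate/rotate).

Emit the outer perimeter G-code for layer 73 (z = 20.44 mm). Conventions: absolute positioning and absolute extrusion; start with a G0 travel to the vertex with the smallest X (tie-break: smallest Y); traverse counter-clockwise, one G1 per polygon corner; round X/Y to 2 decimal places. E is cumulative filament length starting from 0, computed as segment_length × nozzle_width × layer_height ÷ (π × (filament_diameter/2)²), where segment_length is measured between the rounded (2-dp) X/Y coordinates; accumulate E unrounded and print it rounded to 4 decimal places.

At z = 20.44 mm: the r=10 cylinder contributes a regular 16-gon of circumradius 10; the r=11 cylinder at (0.5, 4.5) contributes a regular 16-gon of circumradius 11; the cylinder at (6.5, 13.5): section is a regular 16-gon, circumradius r=11; Taking the union: the regions partially overlap (shared area 388.77 mm²), so overlapping operands fuse into one piece — 1 connected region; the r=7.5 cylinder at (15.5, -3.5) contributes a regular 16-gon of circumradius 7.5; Keeping only the common overlap: the r=7.5 cylinder at (15.5, -3.5) partially overlaps the result so far; clipping to the common part keeps 8.26 mm² — 1 connected region. The outline is a single polygon with 8 vertices. Extrusion per mm of travel: 0.6 × 0.28 / (π × 0.875²) = 0.069846. Accumulating E over each segment gives final E = 1.1754.

G0 X8.00 Y-3.50 Z20.44
G1 X8.33 Y-5.18 E0.1196
G1 X9.24 Y-3.83 E0.2333
G1 X9.80 Y-1.00 E0.4348
G1 X10.66 Y0.29 E0.5431
G1 X11.08 Y2.39 E0.6927
G1 X10.20 Y1.80 E0.7667
G1 X8.57 Y-0.63 E0.9710
G1 X8.00 Y-3.50 E1.1754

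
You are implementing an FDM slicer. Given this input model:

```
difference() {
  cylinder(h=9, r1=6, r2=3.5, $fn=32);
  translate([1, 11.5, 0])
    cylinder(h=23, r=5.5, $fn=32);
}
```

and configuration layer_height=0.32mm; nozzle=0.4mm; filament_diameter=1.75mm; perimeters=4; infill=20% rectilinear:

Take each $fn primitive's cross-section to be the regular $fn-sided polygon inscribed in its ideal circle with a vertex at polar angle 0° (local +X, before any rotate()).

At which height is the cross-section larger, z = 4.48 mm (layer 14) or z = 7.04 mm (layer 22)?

layer 14 (z = 4.48 mm)

Layer 14 (z = 4.48): the cone: at t=0.498 of its height the radius interpolates to r₁+(r₂−r₁)t = 4.756, giving a regular 32-gon of that circumradius (area = (32/2)·4.756²·sin(360°/32) = 70.59 mm²); the r=5.5 cylinder at (1, 11.5) contributes a regular 32-gon of circumradius 5.5 (area = (32/2)·5.500²·sin(360°/32) = 94.42 mm²); Taking the first minus the rest: starting from the cone (70.59 mm²), the r=5.5 cylinder at (1, 11.5) misses the remaining region (no effect) — area = 70.59 mm². So its area = 70.59 mm². Layer 22 (z = 7.04): the cone: at t=0.782 of its height the radius interpolates to r₁+(r₂−r₁)t = 4.044, giving a regular 32-gon of that circumradius (area = (32/2)·4.044²·sin(360°/32) = 51.06 mm²); the r=5.5 cylinder at (1, 11.5) contributes a regular 32-gon of circumradius 5.5 (area = (32/2)·5.500²·sin(360°/32) = 94.42 mm²); Taking the first minus the rest: starting from the cone (51.06 mm²), the r=5.5 cylinder at (1, 11.5) misses the remaining region (no effect) — area = 51.06 mm². So its area = 51.06 mm². Layer 14 is larger (70.59 vs 51.06 mm²).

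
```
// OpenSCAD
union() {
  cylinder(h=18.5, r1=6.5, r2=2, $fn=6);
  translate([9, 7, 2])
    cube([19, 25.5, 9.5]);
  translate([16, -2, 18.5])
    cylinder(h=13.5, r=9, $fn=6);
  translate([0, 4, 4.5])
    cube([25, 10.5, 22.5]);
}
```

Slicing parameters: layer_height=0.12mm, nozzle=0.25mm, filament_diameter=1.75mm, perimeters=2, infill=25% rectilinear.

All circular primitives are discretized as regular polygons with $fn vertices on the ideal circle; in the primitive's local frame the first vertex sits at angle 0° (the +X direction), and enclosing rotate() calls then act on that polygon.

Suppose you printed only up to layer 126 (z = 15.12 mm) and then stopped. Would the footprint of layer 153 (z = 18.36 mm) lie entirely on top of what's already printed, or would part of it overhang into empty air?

entirely on top

Compare the two slices. At z = 15.12: the cone: at t=0.817 of its height the radius interpolates to r₁+(r₂−r₁)t = 2.822, giving a regular 6-gon of that circumradius (area = (6/2)·2.822²·sin(360°/6) = 20.69 mm²); the cube at (9, 7) is not intersected at this z (z outside [2, 11.5]); the cylinder at (16, -2) does not reach this height (z outside [18.5, 32]); the cube at (0, 4) is present — its section is the full 25×10.5 rectangle (area 262.50 mm²); Taking the union: the 2 present regions are separate (no shared area or edge), so areas and boundary lengths simply add and each stays a separate island — area = 283.19 mm². At z = 18.36: the cone: at t=0.992 of its height the radius interpolates to r₁+(r₂−r₁)t = 2.034, giving a regular 6-gon of that circumradius (area = (6/2)·2.034²·sin(360°/6) = 10.75 mm²); the cube at (9, 7) is absent (z outside [2, 11.5]); the cylinder at (16, -2) does not reach this height (z outside [18.5, 32]); the cube at (0, 4) is present — its section is the full 25×10.5 rectangle (area 262.50 mm²); Merging all regions: the 2 present regions are separate (no shared area or edge), so areas and boundary lengths simply add and each stays a separate island — area = 273.25 mm². Checking containment: the cross-section at z = 18.36 is a subset of the cross-section at z = 15.12.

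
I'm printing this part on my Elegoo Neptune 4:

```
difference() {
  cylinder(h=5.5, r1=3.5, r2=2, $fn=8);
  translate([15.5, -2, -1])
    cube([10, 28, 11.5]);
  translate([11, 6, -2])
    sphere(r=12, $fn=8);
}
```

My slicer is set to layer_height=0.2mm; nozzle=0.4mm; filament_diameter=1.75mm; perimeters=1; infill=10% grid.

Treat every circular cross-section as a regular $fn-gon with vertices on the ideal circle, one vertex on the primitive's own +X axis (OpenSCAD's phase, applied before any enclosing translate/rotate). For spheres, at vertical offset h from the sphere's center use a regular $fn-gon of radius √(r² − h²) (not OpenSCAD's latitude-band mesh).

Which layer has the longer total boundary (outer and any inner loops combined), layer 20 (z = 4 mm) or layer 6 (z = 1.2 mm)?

Layer 20 (z = 4): the cone: at t=0.727 of its height the radius interpolates to r₁+(r₂−r₁)t = 2.409, giving a regular 8-gon of that circumradius (perimeter = 2·8·2.409·sin(180°/8) = 14.75 mm); the cube at (15.5, -2) is present — its section is the full 10×28 rectangle (perimeter 76.00 mm); the r=12 sphere at (11, 6) slices to a regular 8-gon of circumradius 10.392 (√(r²−h²) with h=6 from center) (perimeter = 2·8·10.392·sin(180°/8) = 63.63 mm); Taking the first minus the rest: starting from the cone, the 10×28 cube at (15.5, -2) misses the remaining region (no effect); the r=12 sphere at (11, 6) misses the remaining region (no effect) — boundary = 14.75 mm. So its perimeter = 14.75 mm. Layer 6 (z = 1.2): the cone: at t=0.218 of its height the radius interpolates to r₁+(r₂−r₁)t = 3.173, giving a regular 8-gon of that circumradius (perimeter = 2·8·3.173·sin(180°/8) = 19.43 mm); the cube at (15.5, -2) (footprint 10×28) is included at this height (perimeter 76.00 mm); the sphere at (11, 6): section is a regular 8-gon, circumradius = √(r²−h²) = √(12²−3.2²) = 11.565 (perimeter = 2·8·11.565·sin(180°/8) = 70.81 mm); After the difference (first − rest): starting from the cone, the 10×28 cube at (15.5, -2) misses the remaining region (no effect); the r=12 sphere at (11, 6) partially overlaps it — only the 4.15 mm² overlap (of its 378.33 mm²) is removed, clipping the outline — boundary = 18.47 mm. So its perimeter = 18.47 mm. Layer 6 is larger (18.47 vs 14.75 mm).

layer 6 (z = 1.2 mm)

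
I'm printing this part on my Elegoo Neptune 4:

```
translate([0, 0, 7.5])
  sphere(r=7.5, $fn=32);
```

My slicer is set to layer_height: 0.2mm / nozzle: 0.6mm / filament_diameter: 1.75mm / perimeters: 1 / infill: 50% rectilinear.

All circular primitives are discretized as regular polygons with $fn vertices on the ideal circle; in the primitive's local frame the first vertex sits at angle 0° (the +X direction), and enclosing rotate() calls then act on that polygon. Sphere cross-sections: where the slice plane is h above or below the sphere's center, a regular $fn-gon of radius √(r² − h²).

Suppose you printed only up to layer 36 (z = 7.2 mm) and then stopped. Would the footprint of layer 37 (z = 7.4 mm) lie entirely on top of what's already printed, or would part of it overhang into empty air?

Compare the two slices. At z = 7.2: the r=7.5 sphere slices to a regular 32-gon of circumradius 7.494 (√(r²−h²) with h=0.3 from center) (area = (32/2)·7.494²·sin(360°/32) = 175.30 mm²). At z = 7.4: the sphere: section is a regular 32-gon, circumradius = √(r²−h²) = √(7.5²−0.1²) = 7.499 (area = (32/2)·7.499²·sin(360°/32) = 175.55 mm²). Checking containment: the cross-section at z = 7.4 is a subset of the cross-section at z = 7.2.

entirely on top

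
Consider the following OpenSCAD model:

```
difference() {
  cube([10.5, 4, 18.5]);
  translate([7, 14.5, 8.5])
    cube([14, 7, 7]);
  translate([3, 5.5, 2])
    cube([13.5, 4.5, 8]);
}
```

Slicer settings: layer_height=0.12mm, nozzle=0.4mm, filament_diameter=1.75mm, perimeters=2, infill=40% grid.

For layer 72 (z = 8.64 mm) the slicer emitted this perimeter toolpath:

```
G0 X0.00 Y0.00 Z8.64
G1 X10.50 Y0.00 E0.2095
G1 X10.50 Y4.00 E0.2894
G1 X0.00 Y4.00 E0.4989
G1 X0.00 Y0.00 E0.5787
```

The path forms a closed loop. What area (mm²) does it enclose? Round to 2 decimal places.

42.00 mm²

Apply the shoelace formula to the sequence of (X, Y) vertices; enclosed area = 42.00 mm².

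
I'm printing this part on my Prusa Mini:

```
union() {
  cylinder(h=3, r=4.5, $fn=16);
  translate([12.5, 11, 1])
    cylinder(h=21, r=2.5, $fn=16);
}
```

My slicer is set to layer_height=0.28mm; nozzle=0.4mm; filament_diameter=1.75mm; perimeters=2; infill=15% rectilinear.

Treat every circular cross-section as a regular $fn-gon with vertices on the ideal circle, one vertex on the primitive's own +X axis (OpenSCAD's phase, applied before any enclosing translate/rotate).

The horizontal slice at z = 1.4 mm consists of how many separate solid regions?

At z = 1.4 mm: the cylinder: section is a regular 16-gon, circumradius r=4.5; the r=2.5 cylinder at (12.5, 11) gives a regular 16-gon of circumradius 2.5 (constant along its height); Taking the union: the 2 present regions are separate (no shared area or edge), so areas and boundary lengths simply add and each stays a separate island — 2 connected regions. The result has 2 disconnected regions.

2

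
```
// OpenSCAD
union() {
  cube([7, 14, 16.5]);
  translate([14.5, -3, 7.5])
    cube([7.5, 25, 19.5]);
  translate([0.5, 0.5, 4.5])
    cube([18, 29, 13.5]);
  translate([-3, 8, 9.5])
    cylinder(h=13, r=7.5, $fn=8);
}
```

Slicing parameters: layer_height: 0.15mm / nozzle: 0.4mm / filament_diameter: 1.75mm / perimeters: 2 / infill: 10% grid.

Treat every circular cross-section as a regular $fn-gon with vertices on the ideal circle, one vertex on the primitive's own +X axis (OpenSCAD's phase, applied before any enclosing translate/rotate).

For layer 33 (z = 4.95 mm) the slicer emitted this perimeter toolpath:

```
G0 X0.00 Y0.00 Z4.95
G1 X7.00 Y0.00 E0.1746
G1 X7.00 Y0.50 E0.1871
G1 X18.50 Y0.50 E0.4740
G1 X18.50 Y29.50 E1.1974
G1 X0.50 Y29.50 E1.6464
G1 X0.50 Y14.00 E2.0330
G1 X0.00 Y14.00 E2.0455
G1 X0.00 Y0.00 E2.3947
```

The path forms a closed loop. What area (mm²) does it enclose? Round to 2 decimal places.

532.25 mm²

Apply the shoelace formula to the sequence of (X, Y) vertices; enclosed area = 532.25 mm².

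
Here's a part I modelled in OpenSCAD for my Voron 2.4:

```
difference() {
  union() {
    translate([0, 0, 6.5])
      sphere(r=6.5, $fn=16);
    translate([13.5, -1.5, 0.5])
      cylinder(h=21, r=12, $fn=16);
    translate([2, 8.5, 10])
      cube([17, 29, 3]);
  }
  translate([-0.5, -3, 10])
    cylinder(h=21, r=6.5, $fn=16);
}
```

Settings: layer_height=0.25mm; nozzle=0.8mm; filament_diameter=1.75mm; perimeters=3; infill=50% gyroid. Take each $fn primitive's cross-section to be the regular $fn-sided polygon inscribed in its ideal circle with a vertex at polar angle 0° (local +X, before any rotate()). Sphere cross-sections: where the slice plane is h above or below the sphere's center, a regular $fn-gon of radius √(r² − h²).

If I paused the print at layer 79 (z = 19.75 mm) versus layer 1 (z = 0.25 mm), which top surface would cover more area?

Layer 79 (z = 19.75): the sphere is absent (|z−center|=13.250 > r=6.5); the r=12 cylinder at (13.5, -1.5) contributes a regular 16-gon of circumradius 12 (area = (16/2)·12.000²·sin(360°/16) = 440.85 mm²); the cube at (2, 8.5) is not intersected at this z (z outside [10, 13]); Merging all regions: only the r=12 cylinder at (13.5, -1.5) is present, so the union is just that shape — area = 440.85 mm²; the r=6.5 cylinder at (-0.5, -3) contributes a regular 16-gon of circumradius 6.5 (area = (16/2)·6.500²·sin(360°/16) = 129.35 mm²); Taking the first minus the rest: starting from the result so far (440.85 mm²), the r=6.5 cylinder at (-0.5, -3) partially overlaps it — only the 31.16 mm² overlap (of its 129.35 mm²) is removed, clipping the outline — area = 409.69 mm². So its area = 409.69 mm². Layer 1 (z = 0.25): the r=6.5 sphere slices to a regular 16-gon of circumradius 1.785 (√(r²−h²) with h=6.25 from center) (area = (16/2)·1.785²·sin(360°/16) = 9.76 mm²); the cylinder at (13.5, -1.5) is absent (z outside [0.5, 21.5]); the cube at (2, 8.5) is not intersected at this z (z outside [10, 13]); Combining (union): only the r=6.5 sphere is present, so the union is just that shape — area = 9.76 mm²; the cylinder at (-0.5, -3) is not intersected at this z (z outside [10, 31]); Taking the first minus the rest: none of the subtracted shapes is present at this height, so the result so far is unchanged — area = 9.76 mm². So its area = 9.76 mm². Layer 79 is larger (409.69 vs 9.76 mm²).

layer 79 (z = 19.75 mm)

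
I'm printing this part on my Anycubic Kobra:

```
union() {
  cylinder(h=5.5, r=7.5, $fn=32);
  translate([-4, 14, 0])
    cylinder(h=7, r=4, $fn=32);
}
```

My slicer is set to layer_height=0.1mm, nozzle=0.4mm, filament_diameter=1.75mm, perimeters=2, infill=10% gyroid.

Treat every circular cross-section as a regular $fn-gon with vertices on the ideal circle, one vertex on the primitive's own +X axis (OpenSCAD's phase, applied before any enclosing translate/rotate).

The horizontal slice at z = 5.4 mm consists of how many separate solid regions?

At z = 5.4 mm: the r=7.5 cylinder contributes a regular 32-gon of circumradius 7.5; the r=4 cylinder at (-4, 14) contributes a regular 32-gon of circumradius 4; Merging all regions: the 2 present regions are separate (no shared area or edge), so areas and boundary lengths simply add and each stays a separate island — 2 connected regions. The result has 2 disconnected regions.

2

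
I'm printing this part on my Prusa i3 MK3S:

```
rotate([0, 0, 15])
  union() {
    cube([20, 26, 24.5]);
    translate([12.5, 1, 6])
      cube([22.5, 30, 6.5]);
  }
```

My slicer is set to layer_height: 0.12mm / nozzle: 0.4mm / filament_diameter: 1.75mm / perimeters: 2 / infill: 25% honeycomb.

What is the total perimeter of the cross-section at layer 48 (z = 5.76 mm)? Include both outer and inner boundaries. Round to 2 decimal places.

92.00 mm

At z = 5.76 mm: the 20×26 cube contributes its full rectangle (perimeter 92.00 mm); the cube at (12.5, 1) is absent (z outside [6, 12.5]); Merging all regions: only the 20×26 cube is present, so the union is just that shape — boundary = 92.00 mm; (rotated 15° about Z; rotation is an isometry so areas/perimeters/island counts are preserved). Overall, the cross-section is a single solid region. Total boundary length (outer) = 92.00 mm.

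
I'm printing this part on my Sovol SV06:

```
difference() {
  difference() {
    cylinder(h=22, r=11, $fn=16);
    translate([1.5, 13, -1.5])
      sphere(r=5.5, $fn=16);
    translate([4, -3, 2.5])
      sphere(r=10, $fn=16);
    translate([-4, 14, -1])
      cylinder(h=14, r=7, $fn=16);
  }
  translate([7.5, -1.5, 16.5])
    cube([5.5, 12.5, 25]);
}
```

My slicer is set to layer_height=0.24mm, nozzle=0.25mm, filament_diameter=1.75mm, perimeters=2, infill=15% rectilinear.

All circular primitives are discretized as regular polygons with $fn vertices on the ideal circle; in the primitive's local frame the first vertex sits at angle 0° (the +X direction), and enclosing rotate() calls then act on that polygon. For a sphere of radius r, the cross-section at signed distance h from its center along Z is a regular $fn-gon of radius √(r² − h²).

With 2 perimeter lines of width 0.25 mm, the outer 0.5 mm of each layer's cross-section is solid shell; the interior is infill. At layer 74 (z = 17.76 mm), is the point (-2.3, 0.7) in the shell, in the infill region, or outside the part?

At z = 17.76 mm: the cylinder: section is a regular 16-gon, circumradius r=11; the sphere at (1.5, 13) does not reach this height (|z−center|=19.260 > r=5.5); the sphere at (4, -3) does not reach this height (|z−center|=15.260 > r=10); the cylinder at (-4, 14) is not intersected at this z (z outside [-1, 13]); After the difference (first − rest): none of the subtracted shapes is present at this height, so the r=11 cylinder is unchanged — 1 connected region; the cube at (7.5, -1.5) is present — its section is the full 5.5×12.5 rectangle; Taking the first minus the rest: starting from that combined region, the 5.5×12.5 cube at (7.5, -1.5) partially overlaps it — only the 23.27 mm² overlap (of its 68.75 mm²) is removed, clipping the outline — 1 connected region. Overall, the cross-section is a single solid region. The nearest boundary edge runs (-11.00, 0.00)→(-10.16, 4.21); distance from the point to it = 8.40 mm. The point is inside the cross-section and 8.40 mm from the nearest boundary — more than the 0.5 mm shell width (2 × 0.25), so it's in the infill interior.

infill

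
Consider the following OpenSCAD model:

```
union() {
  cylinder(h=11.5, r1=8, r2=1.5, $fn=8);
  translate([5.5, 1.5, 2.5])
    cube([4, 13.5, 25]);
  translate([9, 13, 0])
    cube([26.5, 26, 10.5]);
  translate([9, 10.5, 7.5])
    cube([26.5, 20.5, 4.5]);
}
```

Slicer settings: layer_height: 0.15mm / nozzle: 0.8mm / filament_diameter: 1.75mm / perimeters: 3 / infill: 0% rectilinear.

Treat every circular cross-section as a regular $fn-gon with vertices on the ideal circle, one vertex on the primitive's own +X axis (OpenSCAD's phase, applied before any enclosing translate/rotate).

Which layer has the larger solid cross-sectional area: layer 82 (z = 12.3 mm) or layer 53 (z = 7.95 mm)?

Layer 82 (z = 12.3): the cone is absent (z outside [0, 11.5]); the cube at (5.5, 1.5) (footprint 4×13.5) is included at this height (area 54.00 mm²); the cube at (9, 13) is absent (z outside [0, 10.5]); the cube at (9, 10.5) is not intersected at this z (z outside [7.5, 12]); Merging all regions: only the 4×13.5 cube at (5.5, 1.5) is present, so the union is just that shape — area = 54.00 mm². So its area = 54.00 mm². Layer 53 (z = 7.95): the cone contributes a regular 8-gon of circumradius 3.507 (interpolated between r1=8 and r2=1.5 at t=0.691) (area = (8/2)·3.507²·sin(360°/8) = 34.78 mm²); the cube at (5.5, 1.5) is present — its section is the full 4×13.5 rectangle (area 54.00 mm²); the cube at (9, 13) (footprint 26.5×26) is included at this height (area 689.00 mm²); the cube at (9, 10.5) is present — its section is the full 26.5×20.5 rectangle (area 543.25 mm²); Taking the union: the regions partially overlap — summed areas 1321.03 mm² minus the doubly-counted overlap 479.25 mm² gives 841.78 mm² — area = 841.78 mm². So its area = 841.78 mm². Layer 53 is larger (841.78 vs 54.00 mm²).

layer 53 (z = 7.95 mm)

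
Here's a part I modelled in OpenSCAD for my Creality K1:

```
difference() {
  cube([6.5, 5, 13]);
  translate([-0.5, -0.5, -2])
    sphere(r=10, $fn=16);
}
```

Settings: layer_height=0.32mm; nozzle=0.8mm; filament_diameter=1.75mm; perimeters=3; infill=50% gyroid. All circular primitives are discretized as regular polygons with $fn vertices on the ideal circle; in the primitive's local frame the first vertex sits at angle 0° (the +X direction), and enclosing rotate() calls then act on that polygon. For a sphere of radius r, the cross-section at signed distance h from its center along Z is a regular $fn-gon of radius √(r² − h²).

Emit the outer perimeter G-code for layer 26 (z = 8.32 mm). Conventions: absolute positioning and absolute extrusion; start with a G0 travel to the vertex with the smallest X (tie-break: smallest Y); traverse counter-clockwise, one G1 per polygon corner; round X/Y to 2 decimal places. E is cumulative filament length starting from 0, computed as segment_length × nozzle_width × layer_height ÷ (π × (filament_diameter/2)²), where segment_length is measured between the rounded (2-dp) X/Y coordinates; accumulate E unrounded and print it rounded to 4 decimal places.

G0 X0.00 Y0.00 Z8.32
G1 X6.50 Y0.00 E0.6918
G1 X6.50 Y5.00 E1.2240
G1 X0.00 Y5.00 E1.9158
G1 X0.00 Y0.00 E2.4479

At z = 8.32 mm: the 6.5×5 cube contributes its full rectangle; the sphere at (-0.5, -0.5) does not reach this height (|z−center|=10.320 > r=10); Subtracting the remaining from the first: none of the subtracted shapes is present at this height, so the 6.5×5 cube is unchanged — 1 connected region. The outline is a single polygon with 4 vertices. Extrusion per mm of travel: 0.8 × 0.32 / (π × 0.875²) = 0.106432. Accumulating E over each segment gives final E = 2.4479.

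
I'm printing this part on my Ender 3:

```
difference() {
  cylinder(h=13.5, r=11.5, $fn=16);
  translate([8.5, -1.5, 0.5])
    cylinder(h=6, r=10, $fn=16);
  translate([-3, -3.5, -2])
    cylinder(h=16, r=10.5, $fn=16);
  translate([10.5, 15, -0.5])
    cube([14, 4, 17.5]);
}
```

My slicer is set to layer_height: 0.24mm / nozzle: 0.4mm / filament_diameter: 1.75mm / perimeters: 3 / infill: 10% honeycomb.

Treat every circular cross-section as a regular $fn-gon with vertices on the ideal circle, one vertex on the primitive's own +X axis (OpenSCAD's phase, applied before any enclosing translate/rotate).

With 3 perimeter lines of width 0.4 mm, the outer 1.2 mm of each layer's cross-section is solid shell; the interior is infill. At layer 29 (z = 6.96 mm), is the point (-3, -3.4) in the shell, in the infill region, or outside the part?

At z = 6.96 mm: the r=11.5 cylinder contributes a regular 16-gon of circumradius 11.5; the cylinder at (8.5, -1.5) does not reach this height (z outside [0.5, 6.5]); the r=10.5 cylinder at (-3, -3.5) contributes a regular 16-gon of circumradius 10.5; the cube at (10.5, 15) is present — its section is the full 14×4 rectangle; After the difference (first − rest): starting from the r=11.5 cylinder, the r=10.5 cylinder at (-3, -3.5) partially overlaps it — only the 269.48 mm² overlap (of its 337.53 mm²) is removed, clipping the outline; the 14×4 cube at (10.5, 15) misses the remaining region (no effect) — 1 connected region. Overall, the cross-section is a single solid region. The nearest boundary edge runs (1.02, 6.20)→(-3.00, 7.00); distance from the point to it = 10.20 mm. The point is not inside any of the regions above, so it lies outside the cross-section (10.20 mm from the nearest boundary).

outside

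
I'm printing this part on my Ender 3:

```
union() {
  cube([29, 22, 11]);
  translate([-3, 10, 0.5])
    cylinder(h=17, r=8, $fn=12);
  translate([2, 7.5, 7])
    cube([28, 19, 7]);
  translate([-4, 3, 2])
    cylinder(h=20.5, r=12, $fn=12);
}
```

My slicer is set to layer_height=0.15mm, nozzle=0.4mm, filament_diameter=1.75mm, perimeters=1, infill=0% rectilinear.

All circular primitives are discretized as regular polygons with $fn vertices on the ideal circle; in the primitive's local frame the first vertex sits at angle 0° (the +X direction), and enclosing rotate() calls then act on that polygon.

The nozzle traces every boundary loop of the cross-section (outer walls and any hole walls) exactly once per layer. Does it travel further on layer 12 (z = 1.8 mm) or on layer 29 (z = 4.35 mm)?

layer 29 (z = 4.35 mm)

Layer 12 (z = 1.8): the 29×22 cube contributes its full rectangle (perimeter 102.00 mm); the r=8 cylinder at (-3, 10) gives a regular 12-gon of circumradius 8 (constant along its height) (perimeter = 2·12·8.000·sin(180°/12) = 49.69 mm); the cube at (2, 7.5) is not intersected at this z (z outside [7, 14]); the cylinder at (-4, 3) is absent (z outside [2, 22.5]); Merging all regions: the regions partially overlap (shared area 50.41 mm²), so the edge portions inside another operand are dropped and the merged outline is re-measured after clipping — boundary = 118.67 mm. So its perimeter = 118.67 mm. Layer 29 (z = 4.35): the 29×22 cube contributes its full rectangle (perimeter 102.00 mm); the r=8 cylinder at (-3, 10) contributes a regular 12-gon of circumradius 8 (perimeter = 2·12·8.000·sin(180°/12) = 49.69 mm); the cube at (2, 7.5) is not intersected at this z (z outside [7, 14]); the cylinder at (-4, 3): section is a regular 12-gon, circumradius r=12 (perimeter = 2·12·12.000·sin(180°/12) = 74.54 mm); Combining (union): the regions partially overlap (shared area 251.02 mm²), so the edge portions inside another operand are dropped and the merged outline is re-measured after clipping — boundary = 136.17 mm. So its perimeter = 136.17 mm. Layer 29 is larger (136.17 vs 118.67 mm).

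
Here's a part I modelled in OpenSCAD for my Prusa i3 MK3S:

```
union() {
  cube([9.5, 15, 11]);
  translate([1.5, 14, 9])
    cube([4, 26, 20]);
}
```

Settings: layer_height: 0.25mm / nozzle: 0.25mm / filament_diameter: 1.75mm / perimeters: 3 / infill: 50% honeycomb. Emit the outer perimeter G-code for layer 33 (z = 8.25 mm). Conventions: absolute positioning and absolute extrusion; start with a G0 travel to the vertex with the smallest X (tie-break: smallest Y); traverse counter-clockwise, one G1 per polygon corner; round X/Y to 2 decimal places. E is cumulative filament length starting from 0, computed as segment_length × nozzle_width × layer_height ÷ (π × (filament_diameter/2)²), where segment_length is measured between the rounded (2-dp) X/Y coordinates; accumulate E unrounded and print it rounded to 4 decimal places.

G0 X0.00 Y0.00 Z8.25
G1 X9.50 Y0.00 E0.2469
G1 X9.50 Y15.00 E0.6366
G1 X0.00 Y15.00 E0.8835
G1 X0.00 Y0.00 E1.2732

At z = 8.25 mm: the 9.5×15 cube contributes its full rectangle; the cube at (1.5, 14) does not reach this height (z outside [9, 29]); Taking the union: only the 9.5×15 cube is present, so the union is just that shape — 1 connected region. The outline is a single polygon with 4 vertices. Extrusion per mm of travel: 0.25 × 0.25 / (π × 0.875²) = 0.025984. Accumulating E over each segment gives final E = 1.2732.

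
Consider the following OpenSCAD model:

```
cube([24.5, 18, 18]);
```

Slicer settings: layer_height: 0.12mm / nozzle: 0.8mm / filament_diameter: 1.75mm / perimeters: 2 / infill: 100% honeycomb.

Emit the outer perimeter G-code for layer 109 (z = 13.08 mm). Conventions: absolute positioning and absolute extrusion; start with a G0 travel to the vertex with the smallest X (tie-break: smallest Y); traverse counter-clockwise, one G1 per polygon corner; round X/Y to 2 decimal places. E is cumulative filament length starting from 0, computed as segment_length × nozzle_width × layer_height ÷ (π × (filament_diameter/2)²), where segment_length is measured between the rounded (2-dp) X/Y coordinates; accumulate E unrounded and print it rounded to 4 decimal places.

At z = 13.08 mm: the 24.5×18 cube contributes its full rectangle. The outline is a single polygon with 4 vertices. Extrusion per mm of travel: 0.8 × 0.12 / (π × 0.875²) = 0.039912. Accumulating E over each segment gives final E = 3.3925.

G0 X0.00 Y0.00 Z13.08
G1 X24.50 Y0.00 E0.9778
G1 X24.50 Y18.00 E1.6963
G1 X0.00 Y18.00 E2.6741
G1 X0.00 Y0.00 E3.3925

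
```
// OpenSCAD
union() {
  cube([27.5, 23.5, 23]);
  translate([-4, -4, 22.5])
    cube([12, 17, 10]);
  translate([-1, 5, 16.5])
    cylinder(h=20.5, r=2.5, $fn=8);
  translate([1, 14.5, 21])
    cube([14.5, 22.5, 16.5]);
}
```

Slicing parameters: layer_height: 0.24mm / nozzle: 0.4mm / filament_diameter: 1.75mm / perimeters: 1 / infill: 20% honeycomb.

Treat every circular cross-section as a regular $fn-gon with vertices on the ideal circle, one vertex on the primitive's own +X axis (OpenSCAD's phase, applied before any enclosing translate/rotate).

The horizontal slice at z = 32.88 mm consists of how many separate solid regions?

At z = 32.88 mm: the cube is absent (z outside [0, 23]); the cube at (-4, -4) is absent (z outside [22.5, 32.5]); the r=2.5 cylinder at (-1, 5) gives a regular 8-gon of circumradius 2.5 (constant along its height); the cube at (1, 14.5) (footprint 14.5×22.5) is included at this height; Merging all regions: the 2 present regions are separate (no shared area or edge), so areas and boundary lengths simply add and each stays a separate island — 2 connected regions. The result has 2 disconnected regions.

2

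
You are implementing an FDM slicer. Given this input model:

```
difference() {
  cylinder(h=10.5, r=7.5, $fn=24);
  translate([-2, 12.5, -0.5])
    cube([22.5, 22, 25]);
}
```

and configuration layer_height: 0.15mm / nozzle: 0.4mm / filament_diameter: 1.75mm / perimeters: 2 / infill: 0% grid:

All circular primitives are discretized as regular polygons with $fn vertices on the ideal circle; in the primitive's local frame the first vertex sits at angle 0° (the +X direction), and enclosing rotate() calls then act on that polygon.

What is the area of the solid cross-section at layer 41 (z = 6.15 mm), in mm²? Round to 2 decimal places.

At z = 6.15 mm: the r=7.5 cylinder gives a regular 24-gon of circumradius 7.5 (constant along its height) (area = (24/2)·7.500²·sin(360°/24) = 174.70 mm²); the 22.5×22 cube at (-2, 12.5) contributes its full rectangle (area 495.00 mm²); Subtracting the remaining from the first: starting from the r=7.5 cylinder (174.70 mm²), the 22.5×22 cube at (-2, 12.5) misses the remaining region (no effect) — area = 174.70 mm². Overall, the cross-section is a single solid region. Net area = 174.70 mm².

174.70 mm²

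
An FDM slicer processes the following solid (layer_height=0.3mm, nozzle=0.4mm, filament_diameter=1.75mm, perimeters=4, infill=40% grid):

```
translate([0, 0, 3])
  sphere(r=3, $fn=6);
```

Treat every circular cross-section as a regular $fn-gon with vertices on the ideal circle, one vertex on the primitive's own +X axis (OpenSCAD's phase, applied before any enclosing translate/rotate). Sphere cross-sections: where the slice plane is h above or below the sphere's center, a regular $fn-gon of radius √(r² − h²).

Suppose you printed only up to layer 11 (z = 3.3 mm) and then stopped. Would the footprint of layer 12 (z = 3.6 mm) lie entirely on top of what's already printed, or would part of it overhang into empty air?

entirely on top

Compare the two slices. At z = 3.3: the r=3 sphere slices to a regular 6-gon of circumradius 2.985 (√(r²−h²) with h=0.3 from center) (area = (6/2)·2.985²·sin(360°/6) = 23.15 mm²). At z = 3.6: the r=3 sphere contributes a regular 6-gon of circumradius √(3²−0.6²) = 2.939 (area = (6/2)·2.939²·sin(360°/6) = 22.45 mm²). Checking containment: the cross-section at z = 3.6 is a subset of the cross-section at z = 3.3.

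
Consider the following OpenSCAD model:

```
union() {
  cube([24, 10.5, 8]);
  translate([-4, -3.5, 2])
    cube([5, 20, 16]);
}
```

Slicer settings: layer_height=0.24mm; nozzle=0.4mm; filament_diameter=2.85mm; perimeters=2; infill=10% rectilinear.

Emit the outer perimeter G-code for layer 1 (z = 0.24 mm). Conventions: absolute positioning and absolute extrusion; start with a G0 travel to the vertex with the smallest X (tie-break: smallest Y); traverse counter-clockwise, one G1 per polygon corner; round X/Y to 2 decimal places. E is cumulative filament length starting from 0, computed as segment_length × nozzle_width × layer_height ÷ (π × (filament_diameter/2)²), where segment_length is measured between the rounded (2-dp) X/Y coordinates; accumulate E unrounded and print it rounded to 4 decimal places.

At z = 0.24 mm: the cube (footprint 24×10.5) is included at this height; the cube at (-4, -3.5) is not intersected at this z (z outside [2, 18]); Combining (union): only the 24×10.5 cube is present, so the union is just that shape — 1 connected region. The outline is a single polygon with 4 vertices. Extrusion per mm of travel: 0.4 × 0.24 / (π × 1.425²) = 0.015048. Accumulating E over each segment gives final E = 1.0383.

G0 X0.00 Y0.00 Z0.24
G1 X24.00 Y0.00 E0.3612
G1 X24.00 Y10.50 E0.5192
G1 X0.00 Y10.50 E0.8803
G1 X0.00 Y0.00 E1.0383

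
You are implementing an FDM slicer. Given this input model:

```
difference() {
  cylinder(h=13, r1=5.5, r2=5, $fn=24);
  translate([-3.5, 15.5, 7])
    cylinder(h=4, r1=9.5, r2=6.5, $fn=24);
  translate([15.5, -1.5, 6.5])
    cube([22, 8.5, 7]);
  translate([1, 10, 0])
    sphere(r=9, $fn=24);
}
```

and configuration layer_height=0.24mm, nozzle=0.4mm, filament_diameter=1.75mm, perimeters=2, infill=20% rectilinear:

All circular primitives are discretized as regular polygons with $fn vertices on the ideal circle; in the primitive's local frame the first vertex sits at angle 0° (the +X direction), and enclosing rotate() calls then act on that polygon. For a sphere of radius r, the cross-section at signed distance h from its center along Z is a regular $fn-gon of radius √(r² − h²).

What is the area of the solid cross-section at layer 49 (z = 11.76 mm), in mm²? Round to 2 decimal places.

At z = 11.76 mm: the cone contributes a regular 24-gon of circumradius 5.048 (interpolated between r1=5.5 and r2=5 at t=0.905) (area = (24/2)·5.048²·sin(360°/24) = 79.13 mm²); the cone at (-3.5, 15.5) is absent (z outside [7, 11]); the cube at (15.5, -1.5) is present — its section is the full 22×8.5 rectangle (area 187.00 mm²); the sphere at (1, 10) does not reach this height (|z−center|=11.760 > r=9); Subtracting the remaining from the first: starting from the cone (79.13 mm²), the 22×8.5 cube at (15.5, -1.5) misses the remaining region (no effect) — area = 79.13 mm². Overall, the cross-section is a single solid region. Net area = 79.13 mm².

79.13 mm²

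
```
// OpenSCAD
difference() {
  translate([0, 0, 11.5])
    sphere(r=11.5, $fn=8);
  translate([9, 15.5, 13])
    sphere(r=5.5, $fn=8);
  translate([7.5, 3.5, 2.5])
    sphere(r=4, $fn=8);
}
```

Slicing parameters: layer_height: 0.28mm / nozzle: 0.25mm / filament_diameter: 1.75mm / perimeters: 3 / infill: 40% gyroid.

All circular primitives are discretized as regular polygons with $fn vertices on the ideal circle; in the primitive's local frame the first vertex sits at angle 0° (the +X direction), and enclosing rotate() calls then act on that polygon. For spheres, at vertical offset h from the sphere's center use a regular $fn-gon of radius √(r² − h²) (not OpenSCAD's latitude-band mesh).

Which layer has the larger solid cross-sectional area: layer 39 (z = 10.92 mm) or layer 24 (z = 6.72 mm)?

layer 39 (z = 10.92 mm)

Layer 39 (z = 10.92): the r=11.5 sphere slices to a regular 8-gon of circumradius 11.485 (√(r²−h²) with h=0.58 from center) (area = (8/2)·11.485²·sin(360°/8) = 373.11 mm²); the r=5.5 sphere at (9, 15.5) slices to a regular 8-gon of circumradius 5.092 (√(r²−h²) with h=2.08 from center) (area = (8/2)·5.092²·sin(360°/8) = 73.32 mm²); the sphere at (7.5, 3.5) does not reach this height (|z−center|=8.420 > r=4); After the difference (first − rest): starting from the r=11.5 sphere (373.11 mm²), the r=5.5 sphere at (9, 15.5) misses the remaining region (no effect) — area = 373.11 mm². So its area = 373.11 mm². Layer 24 (z = 6.72): the r=11.5 sphere slices to a regular 8-gon of circumradius 10.460 (√(r²−h²) with h=4.78 from center) (area = (8/2)·10.460²·sin(360°/8) = 309.43 mm²); the sphere at (9, 15.5) does not reach this height (|z−center|=6.280 > r=5.5); the sphere at (7.5, 3.5) does not reach this height (|z−center|=4.220 > r=4); After the difference (first − rest): none of the subtracted shapes is present at this height, so the r=11.5 sphere is unchanged — area = 309.43 mm². So its area = 309.43 mm². Layer 39 is larger (373.11 vs 309.43 mm²).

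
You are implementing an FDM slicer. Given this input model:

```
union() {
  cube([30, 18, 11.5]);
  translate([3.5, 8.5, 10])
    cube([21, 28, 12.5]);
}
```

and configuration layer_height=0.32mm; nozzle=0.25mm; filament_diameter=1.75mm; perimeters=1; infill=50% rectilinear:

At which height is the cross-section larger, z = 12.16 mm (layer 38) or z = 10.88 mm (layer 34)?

Layer 38 (z = 12.16): the cube is not intersected at this z (z outside [0, 11.5]); the 21×28 cube at (3.5, 8.5) contributes its full rectangle (area 588.00 mm²); Merging all regions: only the 21×28 cube at (3.5, 8.5) is present, so the union is just that shape — area = 588.00 mm². So its area = 588.00 mm². Layer 34 (z = 10.88): the cube is present — its section is the full 30×18 rectangle (area 540.00 mm²); the cube at (3.5, 8.5) is present — its section is the full 21×28 rectangle (area 588.00 mm²); Taking the union: the regions partially overlap — summed areas 1128.00 mm² minus the doubly-counted overlap 199.50 mm² gives 928.50 mm² — area = 928.50 mm². So its area = 928.50 mm². Layer 34 is larger (928.50 vs 588.00 mm²).

layer 34 (z = 10.88 mm)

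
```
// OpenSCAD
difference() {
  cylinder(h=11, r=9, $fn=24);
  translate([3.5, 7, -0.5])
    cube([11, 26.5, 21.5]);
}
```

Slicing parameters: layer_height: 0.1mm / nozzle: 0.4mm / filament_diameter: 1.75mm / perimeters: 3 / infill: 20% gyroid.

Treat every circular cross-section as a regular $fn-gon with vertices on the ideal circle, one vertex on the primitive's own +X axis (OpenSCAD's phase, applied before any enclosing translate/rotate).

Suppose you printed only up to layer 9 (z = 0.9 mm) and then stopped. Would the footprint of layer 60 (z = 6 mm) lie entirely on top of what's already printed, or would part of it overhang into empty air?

entirely on top

Compare the two slices. At z = 0.9: the r=9 cylinder gives a regular 24-gon of circumradius 9 (constant along its height) (area = (24/2)·9.000²·sin(360°/24) = 251.57 mm²); the cube at (3.5, 7) is present — its section is the full 11×26.5 rectangle (area 291.50 mm²); Subtracting the remaining from the first: starting from the r=9 cylinder (251.57 mm²), the 11×26.5 cube at (3.5, 7) partially overlaps it — only the 1.41 mm² overlap (of its 291.50 mm²) is removed, clipping the outline — area = 250.16 mm². At z = 6: the r=9 cylinder gives a regular 24-gon of circumradius 9 (constant along its height) (area = (24/2)·9.000²·sin(360°/24) = 251.57 mm²); the 11×26.5 cube at (3.5, 7) contributes its full rectangle (area 291.50 mm²); Taking the first minus the rest: starting from the r=9 cylinder (251.57 mm²), the 11×26.5 cube at (3.5, 7) partially overlaps it — only the 1.41 mm² overlap (of its 291.50 mm²) is removed, clipping the outline — area = 250.16 mm². Checking containment: the cross-section at z = 6 is a subset of the cross-section at z = 0.9.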